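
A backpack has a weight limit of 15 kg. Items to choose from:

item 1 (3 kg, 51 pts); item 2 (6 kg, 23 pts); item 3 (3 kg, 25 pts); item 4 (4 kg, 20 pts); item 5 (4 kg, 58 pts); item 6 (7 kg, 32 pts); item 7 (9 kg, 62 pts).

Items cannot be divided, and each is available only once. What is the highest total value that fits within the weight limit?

154 pts

Check high-value combinations within 15 kg:
- item 1+item 3+item 4+item 5: weight 3+3+4+4=14, value 51+25+20+58=154
- item 1+item 5+item 6: weight 3+4+7=14, value 51+58+32=141
- item 1+item 3+item 7: weight 3+3+9=15, value 51+25+62=138
- item 1+item 3+item 5: weight 3+3+4=10, value 51+25+58=134
Best: 154 pts.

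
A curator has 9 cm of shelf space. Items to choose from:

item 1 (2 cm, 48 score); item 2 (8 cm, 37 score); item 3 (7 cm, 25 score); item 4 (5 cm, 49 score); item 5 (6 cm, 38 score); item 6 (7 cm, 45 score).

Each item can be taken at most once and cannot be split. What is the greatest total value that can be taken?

Check high-value combinations within 9 cm:
- item 1+item 4: length 2+5=7, value 48+49=97
- item 1+item 6: length 2+7=9, value 48+45=93
- item 1+item 5: length 2+6=8, value 48+38=86
- item 1+item 3: length 2+7=9, value 48+25=73
Best: 97 score.

97 score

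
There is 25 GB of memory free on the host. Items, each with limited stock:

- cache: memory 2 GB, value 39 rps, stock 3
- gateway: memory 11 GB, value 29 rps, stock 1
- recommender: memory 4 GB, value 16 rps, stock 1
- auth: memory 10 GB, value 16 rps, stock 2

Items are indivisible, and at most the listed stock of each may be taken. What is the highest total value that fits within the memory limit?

162 rps

Best selections within memory 25 and stock limits:
- 3×cache + 1×gateway + 1×recommender: memory 21, value 162
- 3×cache + 1×recommender + 1×auth: memory 20, value 149
Best: 162 rps.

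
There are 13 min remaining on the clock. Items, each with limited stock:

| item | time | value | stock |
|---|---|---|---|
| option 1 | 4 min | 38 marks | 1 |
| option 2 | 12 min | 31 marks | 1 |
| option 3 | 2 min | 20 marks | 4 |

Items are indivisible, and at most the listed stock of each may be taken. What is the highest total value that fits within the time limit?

Top feasible selections:
- 1×option 1 + 4×option 3: time 12, value 118
- 1×option 1 + 3×option 3: time 10, value 98
- 4×option 3: time 8, value 80
- 1×option 1 + 2×option 3: time 8, value 78
Best: 118 marks.

118 marks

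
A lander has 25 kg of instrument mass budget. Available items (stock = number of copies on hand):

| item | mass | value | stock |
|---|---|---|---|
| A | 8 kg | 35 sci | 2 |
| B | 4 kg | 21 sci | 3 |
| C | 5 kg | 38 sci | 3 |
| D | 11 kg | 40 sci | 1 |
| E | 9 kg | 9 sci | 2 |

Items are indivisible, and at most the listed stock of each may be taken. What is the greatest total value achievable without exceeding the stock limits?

Best selections within mass 25 and stock limits:
- 2×B + 3×C: mass 23, value 156
- 1×A + 3×C: mass 23, value 149
- 3×B + 2×C: mass 22, value 139
Best: 156 sci.

156 sci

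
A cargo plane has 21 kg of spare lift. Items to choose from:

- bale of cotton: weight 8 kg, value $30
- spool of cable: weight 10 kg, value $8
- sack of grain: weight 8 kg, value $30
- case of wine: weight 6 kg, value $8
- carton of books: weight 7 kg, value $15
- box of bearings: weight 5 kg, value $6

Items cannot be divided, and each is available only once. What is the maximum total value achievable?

Check high-value combinations within 21 kg:
- bale of cotton+sack of grain+box of bearings: weight 8+8+5=21, value 30+30+6=66
- bale of cotton+sack of grain: weight 8+8=16, value 30+30=60
- bale of cotton+case of wine+carton of books: weight 8+6+7=21, value 30+8+15=53
- sack of grain+case of wine+carton of books: weight 8+6+7=21, value 30+8+15=53
Best: $66.

$66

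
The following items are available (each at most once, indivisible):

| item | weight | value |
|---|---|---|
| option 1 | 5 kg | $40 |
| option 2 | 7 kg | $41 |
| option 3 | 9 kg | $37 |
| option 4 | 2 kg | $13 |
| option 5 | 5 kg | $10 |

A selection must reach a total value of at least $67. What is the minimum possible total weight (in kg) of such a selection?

Subsets with value ≥ 67, sorted by total weight:
- option 1+option 2: weight 12, value 81
- option 1+option 2+option 4: weight 14, value 94
Minimum weight: 12 kg.

12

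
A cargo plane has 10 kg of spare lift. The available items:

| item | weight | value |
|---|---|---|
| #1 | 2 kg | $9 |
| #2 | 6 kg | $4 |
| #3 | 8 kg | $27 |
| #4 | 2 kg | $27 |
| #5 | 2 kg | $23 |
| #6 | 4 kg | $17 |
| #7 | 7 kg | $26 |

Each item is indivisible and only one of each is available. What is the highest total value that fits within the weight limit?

$76

Check high-value combinations within 10 kg:
- #1+#4+#5+#6: weight 2+2+2+4=10, value 9+27+23+17=76
- #4+#5+#6: weight 2+2+4=8, value 27+23+17=67
- #1+#4+#5: weight 2+2+2=6, value 9+27+23=59
Best: $76.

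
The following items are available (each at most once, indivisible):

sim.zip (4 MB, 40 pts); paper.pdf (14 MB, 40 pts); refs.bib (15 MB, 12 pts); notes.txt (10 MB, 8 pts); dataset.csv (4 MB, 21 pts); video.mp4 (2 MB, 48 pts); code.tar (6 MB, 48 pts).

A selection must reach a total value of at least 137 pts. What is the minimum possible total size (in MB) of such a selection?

Subsets with value ≥ 137, sorted by total size:
- sim.zip+dataset.csv+video.mp4+code.tar: size 16, value 157
- sim.zip+notes.txt+video.mp4+code.tar: size 22, value 144
- sim.zip+paper.pdf+dataset.csv+video.mp4: size 24, value 149
- sim.zip+paper.pdf+video.mp4+code.tar: size 26, value 176
Minimum size: 16 MB.

16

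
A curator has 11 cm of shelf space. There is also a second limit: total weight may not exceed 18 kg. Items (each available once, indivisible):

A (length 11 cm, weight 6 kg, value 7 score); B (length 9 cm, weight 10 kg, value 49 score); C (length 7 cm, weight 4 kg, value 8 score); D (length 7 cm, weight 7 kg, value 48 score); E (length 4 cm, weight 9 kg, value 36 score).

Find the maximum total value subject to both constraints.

Feasible sets respecting both limits:
- D+E: length 11, weight 16, value 84
- B: length 9, weight 10, value 49
- D: length 7, weight 7, value 48
- C+E: length 11, weight 13, value 44
Best: 84 score.

84 score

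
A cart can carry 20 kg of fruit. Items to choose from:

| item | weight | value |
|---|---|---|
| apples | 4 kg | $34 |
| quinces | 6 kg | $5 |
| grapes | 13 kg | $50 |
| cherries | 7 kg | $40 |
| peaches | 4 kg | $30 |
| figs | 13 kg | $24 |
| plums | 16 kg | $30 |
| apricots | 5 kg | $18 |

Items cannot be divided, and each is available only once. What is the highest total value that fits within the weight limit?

This is a 0/1 knapsack; check combinations near the capacity.
- apples+cherries+peaches+apricots: weight 4+7+4+5=20, value 34+40+30+18=122
- apples+cherries+peaches: weight 4+7+4=15, value 34+40+30=104
- apples+cherries+apricots: weight 4+7+5=16, value 34+40+18=92
- grapes+cherries: weight 13+7=20, value 50+40=90
Best: $122.

$122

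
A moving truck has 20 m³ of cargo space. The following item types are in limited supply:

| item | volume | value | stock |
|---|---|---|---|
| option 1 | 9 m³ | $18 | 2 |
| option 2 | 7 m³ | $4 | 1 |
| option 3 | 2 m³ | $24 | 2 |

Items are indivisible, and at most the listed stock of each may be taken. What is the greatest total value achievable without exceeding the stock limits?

$70

Top feasible selections:
- 1×option 1 + 1×option 2 + 2×option 3: volume 20, value 70
- 1×option 1 + 2×option 3: volume 13, value 66
- 2×option 1 + 1×option 3: volume 20, value 60
Best: $70.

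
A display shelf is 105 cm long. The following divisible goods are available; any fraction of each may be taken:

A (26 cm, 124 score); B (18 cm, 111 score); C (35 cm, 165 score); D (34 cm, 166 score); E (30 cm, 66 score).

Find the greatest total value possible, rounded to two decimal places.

Take in order of value per unit:
- B (111/18 per unit): all 18 → value 111, running total 111.00
- D (166/34 per unit): all 34 → value 166, running total 277.00
- A (124/26 per unit): all 26 → value 124, running total 401.00
- C (165/35 per unit): 27 of 35 → value 27×165/35 = 127.2857, running total 528.29
Total 528.29.

528.29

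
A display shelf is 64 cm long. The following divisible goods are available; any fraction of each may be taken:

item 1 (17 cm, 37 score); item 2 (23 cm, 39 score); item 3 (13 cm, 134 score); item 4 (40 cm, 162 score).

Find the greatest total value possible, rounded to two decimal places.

319.94

Take in order of value per unit:
- item 3 (134/13 per unit): all 13 → value 134, running total 134.00
- item 4 (162/40 per unit): all 40 → value 162, running total 296.00
- item 1 (37/17 per unit): 11 of 17 → value 11×37/17 = 23.9412, running total 319.94
Total 319.94.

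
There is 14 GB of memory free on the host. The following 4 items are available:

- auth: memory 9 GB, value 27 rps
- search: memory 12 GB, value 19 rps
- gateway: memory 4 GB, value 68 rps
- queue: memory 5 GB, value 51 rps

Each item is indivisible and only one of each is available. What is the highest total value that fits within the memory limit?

119 rps

Check high-value combinations within 14 GB:
- gateway+queue: memory 4+5=9, value 68+51=119
- auth+gateway: memory 9+4=13, value 27+68=95
- auth+queue: memory 9+5=14, value 27+51=78
- gateway: memory 4, value 68
- queue: memory 5, value 51
Best: 119 rps.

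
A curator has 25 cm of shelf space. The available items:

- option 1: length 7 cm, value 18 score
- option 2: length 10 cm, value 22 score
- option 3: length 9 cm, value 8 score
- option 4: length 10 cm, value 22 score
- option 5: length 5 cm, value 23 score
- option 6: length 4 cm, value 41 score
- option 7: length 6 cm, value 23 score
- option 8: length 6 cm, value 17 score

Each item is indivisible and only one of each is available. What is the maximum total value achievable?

This is a 0/1 knapsack; check combinations near the capacity.
- option 2+option 5+option 6+option 7: length 10+5+4+6=25, value 22+23+41+23=109
- option 4+option 5+option 6+option 7: length 10+5+4+6=25, value 22+23+41+23=109
- option 1+option 5+option 6+option 7: length 7+5+4+6=22, value 18+23+41+23=105
- option 5+option 6+option 7+option 8: length 5+4+6+6=21, value 23+41+23+17=104
- option 2+option 5+option 6+option 8: length 10+5+4+6=25, value 22+23+41+17=103
Best: 109 score.

109 score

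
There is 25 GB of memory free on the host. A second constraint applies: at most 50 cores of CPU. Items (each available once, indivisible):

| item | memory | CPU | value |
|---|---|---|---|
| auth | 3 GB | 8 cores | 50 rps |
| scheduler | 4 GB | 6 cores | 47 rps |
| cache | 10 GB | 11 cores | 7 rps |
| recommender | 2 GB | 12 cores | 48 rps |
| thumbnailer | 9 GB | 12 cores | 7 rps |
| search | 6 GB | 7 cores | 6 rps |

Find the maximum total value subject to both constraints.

158 rps

Feasible sets respecting both limits:
- auth+scheduler+cache+recommender+search: memory 25, CPU 44, value 158
- auth+scheduler+recommender+thumbnailer+search: memory 24, CPU 45, value 158
- auth+scheduler+cache+recommender: memory 19, CPU 37, value 152
- auth+scheduler+recommender+thumbnailer: memory 18, CPU 38, value 152
Best: 158 rps.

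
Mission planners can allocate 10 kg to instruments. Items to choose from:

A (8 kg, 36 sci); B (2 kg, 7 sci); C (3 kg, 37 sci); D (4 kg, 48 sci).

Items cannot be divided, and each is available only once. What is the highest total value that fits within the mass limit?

Check high-value combinations within 10 kg:
- B+C+D: mass 2+3+4=9, value 7+37+48=92
- C+D: mass 3+4=7, value 37+48=85
- B+D: mass 2+4=6, value 7+48=55
- D: mass 4, value 48
Best: 92 sci.

92 sci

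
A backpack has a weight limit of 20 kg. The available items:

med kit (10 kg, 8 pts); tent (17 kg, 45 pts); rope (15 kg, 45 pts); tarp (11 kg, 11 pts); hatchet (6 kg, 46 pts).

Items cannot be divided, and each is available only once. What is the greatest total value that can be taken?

57 pts

This is a 0/1 knapsack; check combinations near the capacity.
- tarp+hatchet: weight 11+6=17, value 11+46=57
- med kit+hatchet: weight 10+6=16, value 8+46=54
- hatchet: weight 6, value 46
Best: 57 pts.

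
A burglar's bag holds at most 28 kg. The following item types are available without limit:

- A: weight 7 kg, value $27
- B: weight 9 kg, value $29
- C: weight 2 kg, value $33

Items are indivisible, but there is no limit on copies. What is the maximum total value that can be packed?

$462

Best value-per-unit is C at 33/2, and filling with it alone uses weight 14×2=28. No mix of the others beats 14×33 = 462.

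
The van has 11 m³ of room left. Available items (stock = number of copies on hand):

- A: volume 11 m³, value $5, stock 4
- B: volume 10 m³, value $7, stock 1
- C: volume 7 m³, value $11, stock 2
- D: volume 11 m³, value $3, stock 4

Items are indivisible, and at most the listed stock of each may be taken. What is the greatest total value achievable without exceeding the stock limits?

$11

Top feasible selections:
- 1×C: volume 7, value 11
- 1×B: volume 10, value 7
- 1×A: volume 11, value 5
Best: $11.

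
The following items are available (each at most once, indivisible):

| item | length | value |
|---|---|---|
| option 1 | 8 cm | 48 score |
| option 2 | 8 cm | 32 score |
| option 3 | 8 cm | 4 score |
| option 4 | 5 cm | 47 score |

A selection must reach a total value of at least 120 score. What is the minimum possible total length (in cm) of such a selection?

21

Subsets with value ≥ 120, sorted by total length:
- option 1+option 2+option 4: length 21, value 127
- option 1+option 2+option 3+option 4: length 29, value 131
Minimum length: 21 cm.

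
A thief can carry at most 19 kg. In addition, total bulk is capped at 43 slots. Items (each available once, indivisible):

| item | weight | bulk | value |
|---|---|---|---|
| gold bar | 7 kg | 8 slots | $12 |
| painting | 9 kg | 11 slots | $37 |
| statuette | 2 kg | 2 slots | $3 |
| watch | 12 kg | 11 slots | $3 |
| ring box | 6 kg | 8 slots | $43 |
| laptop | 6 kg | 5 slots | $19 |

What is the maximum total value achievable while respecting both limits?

Feasible sets respecting both limits:
- painting+statuette+ring box: weight 17, bulk 21, value 83
- painting+ring box: weight 15, bulk 19, value 80
- gold bar+ring box+laptop: weight 19, bulk 21, value 74
Best: $83.

$83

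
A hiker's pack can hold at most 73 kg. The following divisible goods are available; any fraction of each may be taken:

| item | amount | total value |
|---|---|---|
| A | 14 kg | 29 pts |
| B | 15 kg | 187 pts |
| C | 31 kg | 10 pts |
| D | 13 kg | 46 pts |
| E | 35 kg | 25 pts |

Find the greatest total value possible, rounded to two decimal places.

Take in order of value per unit:
- B (187/15 per unit): all 15 → value 187, running total 187.00
- D (46/13 per unit): all 13 → value 46, running total 233.00
- A (29/14 per unit): all 14 → value 29, running total 262.00
- E (25/35 per unit): 31 of 35 → value 31×25/35 = 22.1429, running total 284.14
Total 284.14.

284.14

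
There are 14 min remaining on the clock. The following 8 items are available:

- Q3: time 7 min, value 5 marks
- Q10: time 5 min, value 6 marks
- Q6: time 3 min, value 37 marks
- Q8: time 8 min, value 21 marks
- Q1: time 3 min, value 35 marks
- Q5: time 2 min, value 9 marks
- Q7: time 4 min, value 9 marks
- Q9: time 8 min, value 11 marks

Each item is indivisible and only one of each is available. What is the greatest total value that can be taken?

93 marks

Check high-value combinations within 14 min:
- Q6+Q8+Q1: time 3+8+3=14, value 37+21+35=93
- Q6+Q1+Q5+Q7: time 3+3+2+4=12, value 37+35+9+9=90
- Q10+Q6+Q1+Q5: time 5+3+3+2=13, value 6+37+35+9=87
Best: 93 marks.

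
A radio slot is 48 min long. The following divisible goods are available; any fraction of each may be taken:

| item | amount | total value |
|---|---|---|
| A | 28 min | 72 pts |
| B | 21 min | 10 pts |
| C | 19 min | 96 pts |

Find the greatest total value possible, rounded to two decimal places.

168.48

Take in order of value per unit:
- C (96/19 per unit): all 19 → value 96, running total 96.00
- A (72/28 per unit): all 28 → value 72, running total 168.00
- B (10/21 per unit): 1 of 21 → value 1×10/21 = 0.4762, running total 168.48
Total 168.48.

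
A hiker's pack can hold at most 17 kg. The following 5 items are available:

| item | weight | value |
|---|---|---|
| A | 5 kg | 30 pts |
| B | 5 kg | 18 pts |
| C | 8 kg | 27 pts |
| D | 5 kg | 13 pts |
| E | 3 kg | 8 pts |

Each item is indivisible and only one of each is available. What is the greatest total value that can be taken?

Check high-value combinations within 17 kg:
- A+C+E: weight 5+8+3=16, value 30+27+8=65
- A+B+D: weight 5+5+5=15, value 30+18+13=61
- A+C: weight 5+8=13, value 30+27=57
- A+B+E: weight 5+5+3=13, value 30+18+8=56
- B+C+E: weight 5+8+3=16, value 18+27+8=53
Best: 65 pts.

65 pts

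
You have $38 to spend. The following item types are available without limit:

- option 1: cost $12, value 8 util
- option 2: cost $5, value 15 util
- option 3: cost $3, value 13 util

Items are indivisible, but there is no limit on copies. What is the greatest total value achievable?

158 util

Best value-per-unit is option 3 at 13/3; filling with it alone gives 12×13 = 156.
Optimal mix: 1×option 2 + 11×option 3 → cost 38, value 158.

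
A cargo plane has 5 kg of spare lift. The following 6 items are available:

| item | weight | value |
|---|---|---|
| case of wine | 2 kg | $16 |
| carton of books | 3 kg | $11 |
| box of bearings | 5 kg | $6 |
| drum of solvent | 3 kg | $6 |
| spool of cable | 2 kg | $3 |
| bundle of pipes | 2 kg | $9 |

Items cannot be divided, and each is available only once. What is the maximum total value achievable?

$27

Check high-value combinations within 5 kg:
- case of wine+carton of books: weight 2+3=5, value 16+11=27
- case of wine+bundle of pipes: weight 2+2=4, value 16+9=25
- case of wine+drum of solvent: weight 2+3=5, value 16+6=22
- carton of books+bundle of pipes: weight 3+2=5, value 11+9=20
- case of wine+spool of cable: weight 2+2=4, value 16+3=19
Best: $27.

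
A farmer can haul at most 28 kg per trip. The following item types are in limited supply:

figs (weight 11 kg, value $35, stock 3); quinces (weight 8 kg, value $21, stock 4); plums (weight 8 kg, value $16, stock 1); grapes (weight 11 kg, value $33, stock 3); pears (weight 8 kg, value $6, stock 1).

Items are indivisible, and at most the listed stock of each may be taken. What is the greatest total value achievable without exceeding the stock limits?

Best selections within weight 28 and stock limits:
- 1×figs + 2×quinces: weight 27, value 77
- 2×quinces + 1×grapes: weight 27, value 75
- 1×figs + 1×quinces + 1×plums: weight 27, value 72
- 2×figs: weight 22, value 70
Best: $77.

$77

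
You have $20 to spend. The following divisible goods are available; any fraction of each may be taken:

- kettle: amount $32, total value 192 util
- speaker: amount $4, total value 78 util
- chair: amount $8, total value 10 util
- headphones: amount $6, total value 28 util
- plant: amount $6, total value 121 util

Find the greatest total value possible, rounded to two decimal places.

259.00

Take in order of value per unit:
- plant (121/6 per unit): all 6 → value 121, running total 121.00
- speaker (78/4 per unit): all 4 → value 78, running total 199.00
- kettle (192/32 per unit): 10 of 32 → value 10×192/32 = 60.0000, running total 259.00
Total 259.00.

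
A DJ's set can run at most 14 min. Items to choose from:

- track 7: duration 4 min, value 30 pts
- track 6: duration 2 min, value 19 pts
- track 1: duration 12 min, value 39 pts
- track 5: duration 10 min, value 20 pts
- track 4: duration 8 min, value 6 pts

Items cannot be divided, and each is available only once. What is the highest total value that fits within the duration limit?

58 pts

Check high-value combinations within 14 min:
- track 6+track 1: duration 2+12=14, value 19+39=58
- track 7+track 6+track 4: duration 4+2+8=14, value 30+19+6=55
- track 7+track 5: duration 4+10=14, value 30+20=50
- track 7+track 6: duration 4+2=6, value 30+19=49
- track 1: duration 12, value 39
Best: 58 pts.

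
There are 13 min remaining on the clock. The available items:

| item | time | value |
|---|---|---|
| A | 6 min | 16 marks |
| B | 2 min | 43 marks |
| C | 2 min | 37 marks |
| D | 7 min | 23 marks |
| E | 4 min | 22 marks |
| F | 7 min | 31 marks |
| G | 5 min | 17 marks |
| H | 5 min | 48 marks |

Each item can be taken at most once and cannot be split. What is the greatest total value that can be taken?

Check high-value combinations within 13 min:
- B+C+E+H: time 2+2+4+5=13, value 43+37+22+48=150
- B+C+H: time 2+2+5=9, value 43+37+48=128
- B+C+E+G: time 2+2+4+5=13, value 43+37+22+17=119
- B+E+H: time 2+4+5=11, value 43+22+48=113
Best: 150 marks.

150 marks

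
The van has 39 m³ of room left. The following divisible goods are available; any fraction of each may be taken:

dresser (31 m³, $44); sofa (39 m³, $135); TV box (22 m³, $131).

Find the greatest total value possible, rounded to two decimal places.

Take in order of value per unit:
- TV box (131/22 per unit): all 22 → value 131, running total 131.00
- sofa (135/39 per unit): 17 of 39 → value 17×135/39 = 58.8462, running total 189.85
Total 189.85.

189.85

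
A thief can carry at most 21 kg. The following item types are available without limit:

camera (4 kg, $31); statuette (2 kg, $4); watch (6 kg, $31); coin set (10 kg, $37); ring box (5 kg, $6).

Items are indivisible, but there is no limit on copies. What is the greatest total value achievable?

$155

Best value-per-unit is camera at 31/4, and filling with it alone uses weight 5×4=20. No mix of the others beats 5×31 = 155.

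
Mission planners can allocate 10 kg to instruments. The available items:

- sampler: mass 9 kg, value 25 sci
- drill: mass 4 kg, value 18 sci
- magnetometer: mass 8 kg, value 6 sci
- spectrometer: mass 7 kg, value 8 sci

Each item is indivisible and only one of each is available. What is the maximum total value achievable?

25 sci

Check high-value combinations within 10 kg:
- sampler: mass 9, value 25
- drill: mass 4, value 18
- spectrometer: mass 7, value 8
Best: 25 sci.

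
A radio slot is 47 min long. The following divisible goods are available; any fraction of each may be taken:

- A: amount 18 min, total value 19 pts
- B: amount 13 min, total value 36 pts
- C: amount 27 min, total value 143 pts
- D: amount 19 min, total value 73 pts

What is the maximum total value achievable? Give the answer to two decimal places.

Take in order of value per unit:
- C (143/27 per unit): all 27 → value 143, running total 143.00
- D (73/19 per unit): all 19 → value 73, running total 216.00
- B (36/13 per unit): 1 of 13 → value 1×36/13 = 2.7692, running total 218.77
Total 218.77.

218.77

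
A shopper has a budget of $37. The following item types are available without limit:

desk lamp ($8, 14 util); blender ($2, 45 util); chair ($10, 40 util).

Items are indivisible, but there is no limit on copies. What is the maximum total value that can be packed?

810 util

Best value-per-unit is blender at 45/2, and filling with it alone uses cost 18×2=36. No mix of the others beats 18×45 = 810.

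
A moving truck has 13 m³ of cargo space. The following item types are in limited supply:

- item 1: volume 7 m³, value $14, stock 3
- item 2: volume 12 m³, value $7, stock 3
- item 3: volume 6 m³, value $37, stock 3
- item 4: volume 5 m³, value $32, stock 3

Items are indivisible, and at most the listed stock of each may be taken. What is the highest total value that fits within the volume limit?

Best selections within volume 13 and stock limits:
- 2×item 3: volume 12, value 74
- 1×item 3 + 1×item 4: volume 11, value 69
- 2×item 4: volume 10, value 64
Best: $74.

$74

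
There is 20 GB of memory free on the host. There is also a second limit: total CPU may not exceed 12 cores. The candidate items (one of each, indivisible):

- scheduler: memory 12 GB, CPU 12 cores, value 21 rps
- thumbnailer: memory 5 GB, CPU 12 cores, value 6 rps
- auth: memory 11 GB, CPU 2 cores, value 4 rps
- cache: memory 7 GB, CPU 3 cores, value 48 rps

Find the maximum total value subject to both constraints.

52 rps

Feasible sets respecting both limits:
- auth+cache: memory 18, CPU 5, value 52
- cache: memory 7, CPU 3, value 48
- scheduler: memory 12, CPU 12, value 21
Best: 52 rps.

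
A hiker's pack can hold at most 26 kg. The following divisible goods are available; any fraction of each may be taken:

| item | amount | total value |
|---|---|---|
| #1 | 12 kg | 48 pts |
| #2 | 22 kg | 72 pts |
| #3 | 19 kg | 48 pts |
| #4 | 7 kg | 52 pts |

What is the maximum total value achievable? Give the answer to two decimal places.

122.91

Take in order of value per unit:
- #4 (52/7 per unit): all 7 → value 52, running total 52.00
- #1 (48/12 per unit): all 12 → value 48, running total 100.00
- #2 (72/22 per unit): 7 of 22 → value 7×72/22 = 22.9091, running total 122.91
Total 122.91.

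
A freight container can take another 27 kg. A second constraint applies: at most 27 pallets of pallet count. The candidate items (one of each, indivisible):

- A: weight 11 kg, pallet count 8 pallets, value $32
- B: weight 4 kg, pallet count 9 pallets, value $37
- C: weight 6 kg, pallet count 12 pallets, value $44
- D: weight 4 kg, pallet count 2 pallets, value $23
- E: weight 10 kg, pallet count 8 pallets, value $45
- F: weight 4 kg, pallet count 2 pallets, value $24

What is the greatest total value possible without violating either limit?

$136

Feasible sets respecting both limits:
- C+D+E+F: weight 24, pallet count 24, value 136
- B+D+E+F: weight 22, pallet count 21, value 129
- B+C+D+F: weight 18, pallet count 25, value 128
- A+C+D+F: weight 25, pallet count 24, value 123
Best: $136.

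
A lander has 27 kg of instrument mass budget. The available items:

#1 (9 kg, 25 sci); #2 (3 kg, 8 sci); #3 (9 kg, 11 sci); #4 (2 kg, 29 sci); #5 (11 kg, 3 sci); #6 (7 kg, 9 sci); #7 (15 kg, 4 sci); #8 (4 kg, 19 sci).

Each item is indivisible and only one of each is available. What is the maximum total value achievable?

This is a 0/1 knapsack; check combinations near the capacity.
- #1+#2+#3+#4+#8: mass 9+3+9+2+4=27, value 25+8+11+29+19=92
- #1+#2+#4+#6+#8: mass 9+3+2+7+4=25, value 25+8+29+9+19=90
- #1+#3+#4+#8: mass 9+9+2+4=24, value 25+11+29+19=84
Best: 92 sci.

92 sci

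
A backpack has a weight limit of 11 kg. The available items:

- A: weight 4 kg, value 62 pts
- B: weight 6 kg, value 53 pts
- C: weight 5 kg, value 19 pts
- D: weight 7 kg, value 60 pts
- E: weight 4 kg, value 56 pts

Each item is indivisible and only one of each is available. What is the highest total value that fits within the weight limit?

Check high-value combinations within 11 kg:
- A+D: weight 4+7=11, value 62+60=122
- A+E: weight 4+4=8, value 62+56=118
- D+E: weight 7+4=11, value 60+56=116
- A+B: weight 4+6=10, value 62+53=115
- B+E: weight 6+4=10, value 53+56=109
Best: 122 pts.

122 pts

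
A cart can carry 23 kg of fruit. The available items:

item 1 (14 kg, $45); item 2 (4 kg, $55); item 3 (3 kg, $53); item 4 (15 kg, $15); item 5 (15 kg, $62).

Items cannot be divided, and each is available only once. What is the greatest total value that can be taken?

$170

This is a 0/1 knapsack; check combinations near the capacity.
- item 2+item 3+item 5: weight 4+3+15=22, value 55+53+62=170
- item 1+item 2+item 3: weight 14+4+3=21, value 45+55+53=153
- item 2+item 3+item 4: weight 4+3+15=22, value 55+53+15=123
- item 2+item 5: weight 4+15=19, value 55+62=117
Best: $170.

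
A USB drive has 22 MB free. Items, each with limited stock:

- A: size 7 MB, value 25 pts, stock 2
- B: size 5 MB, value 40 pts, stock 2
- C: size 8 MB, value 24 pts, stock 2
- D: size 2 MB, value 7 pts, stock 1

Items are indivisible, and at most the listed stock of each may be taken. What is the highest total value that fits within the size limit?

112 pts

Top feasible selections:
- 1×A + 2×B + 1×D: size 19, value 112
- 2×B + 1×C + 1×D: size 20, value 111
- 1×A + 2×B: size 17, value 105
- 2×B + 1×C: size 18, value 104
Best: 112 pts.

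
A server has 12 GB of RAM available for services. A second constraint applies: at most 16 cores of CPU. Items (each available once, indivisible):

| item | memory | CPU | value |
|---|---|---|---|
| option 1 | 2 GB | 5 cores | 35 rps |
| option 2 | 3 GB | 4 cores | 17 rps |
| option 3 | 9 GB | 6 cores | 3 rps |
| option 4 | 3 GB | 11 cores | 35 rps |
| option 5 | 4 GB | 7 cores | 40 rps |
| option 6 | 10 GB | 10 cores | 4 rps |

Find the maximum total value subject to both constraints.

Feasible sets respecting both limits:
- option 1+option 2+option 5: memory 9, CPU 16, value 92
- option 1+option 5: memory 6, CPU 12, value 75
- option 1+option 4: memory 5, CPU 16, value 70
Best: 92 rps.

92 rps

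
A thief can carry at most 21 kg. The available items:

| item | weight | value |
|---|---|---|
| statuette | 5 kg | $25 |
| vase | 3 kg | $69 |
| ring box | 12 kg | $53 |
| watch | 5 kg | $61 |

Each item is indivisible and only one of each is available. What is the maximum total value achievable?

Check high-value combinations within 21 kg:
- vase+ring box+watch: weight 3+12+5=20, value 69+53+61=183
- statuette+vase+watch: weight 5+3+5=13, value 25+69+61=155
- statuette+vase+ring box: weight 5+3+12=20, value 25+69+53=147
- vase+watch: weight 3+5=8, value 69+61=130
- vase+ring box: weight 3+12=15, value 69+53=122
Best: $183.

$183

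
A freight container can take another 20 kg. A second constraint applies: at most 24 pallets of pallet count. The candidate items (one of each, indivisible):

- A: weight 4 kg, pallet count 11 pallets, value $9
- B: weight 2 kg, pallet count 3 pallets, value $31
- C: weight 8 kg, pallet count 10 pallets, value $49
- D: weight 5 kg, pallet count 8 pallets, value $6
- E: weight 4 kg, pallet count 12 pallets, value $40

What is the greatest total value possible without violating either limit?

$89

Feasible sets respecting both limits:
- A+B+C: weight 14, pallet count 24, value 89
- C+E: weight 12, pallet count 22, value 89
- B+C+D: weight 15, pallet count 21, value 86
Best: $89.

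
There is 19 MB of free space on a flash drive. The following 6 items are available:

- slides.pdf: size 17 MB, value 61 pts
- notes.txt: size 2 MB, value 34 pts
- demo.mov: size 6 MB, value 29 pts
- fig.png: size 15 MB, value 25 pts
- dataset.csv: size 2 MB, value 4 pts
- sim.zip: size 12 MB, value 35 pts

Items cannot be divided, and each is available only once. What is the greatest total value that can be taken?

95 pts

This is a 0/1 knapsack; check combinations near the capacity.
- slides.pdf+notes.txt: size 17+2=19, value 61+34=95
- notes.txt+dataset.csv+sim.zip: size 2+2+12=16, value 34+4+35=73
- notes.txt+sim.zip: size 2+12=14, value 34+35=69
- notes.txt+demo.mov+dataset.csv: size 2+6+2=10, value 34+29+4=67
- slides.pdf+dataset.csv: size 17+2=19, value 61+4=65
Best: 95 pts.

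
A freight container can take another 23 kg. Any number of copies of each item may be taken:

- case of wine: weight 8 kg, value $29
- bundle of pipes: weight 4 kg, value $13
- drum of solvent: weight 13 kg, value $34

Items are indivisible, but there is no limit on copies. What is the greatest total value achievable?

Best value-per-unit is case of wine at 29/8; filling with it alone gives 2×29 = 58.
Optimal mix: 2×case of wine + 1×bundle of pipes → weight 20, value 71.

$71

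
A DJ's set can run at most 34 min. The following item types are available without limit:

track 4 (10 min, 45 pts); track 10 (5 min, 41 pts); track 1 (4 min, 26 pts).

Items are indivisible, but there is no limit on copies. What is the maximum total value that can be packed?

272 pts

Best value-per-unit is track 10 at 41/5; filling with it alone gives 6×41 = 246.
Optimal mix: 6×track 10 + 1×track 1 → duration 34, value 272.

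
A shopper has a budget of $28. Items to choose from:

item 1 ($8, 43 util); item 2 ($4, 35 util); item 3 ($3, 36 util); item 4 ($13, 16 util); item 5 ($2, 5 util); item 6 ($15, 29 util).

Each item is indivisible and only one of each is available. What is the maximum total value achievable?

130 util

This is a 0/1 knapsack; check combinations near the capacity.
- item 1+item 2+item 3+item 4: cost 8+4+3+13=28, value 43+35+36+16=130
- item 1+item 2+item 3+item 5: cost 8+4+3+2=17, value 43+35+36+5=119
- item 1+item 2+item 3: cost 8+4+3=15, value 43+35+36=114
- item 1+item 3+item 5+item 6: cost 8+3+2+15=28, value 43+36+5+29=113
Best: 130 util.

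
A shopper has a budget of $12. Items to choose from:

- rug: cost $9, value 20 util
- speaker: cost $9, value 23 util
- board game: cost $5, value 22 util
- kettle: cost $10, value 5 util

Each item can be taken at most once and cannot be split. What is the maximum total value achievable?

23 util

This is a 0/1 knapsack; check combinations near the capacity.
- speaker: cost 9, value 23
- board game: cost 5, value 22
- rug: cost 9, value 20
Best: 23 util.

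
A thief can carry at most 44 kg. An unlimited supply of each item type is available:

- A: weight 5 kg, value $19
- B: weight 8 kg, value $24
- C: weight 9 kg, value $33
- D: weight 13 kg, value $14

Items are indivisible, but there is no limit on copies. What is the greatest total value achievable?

$166

Best value-per-unit is A at 19/5; filling with it alone gives 8×19 = 152.
Optimal mix: 7×A + 1×C → weight 44, value 166.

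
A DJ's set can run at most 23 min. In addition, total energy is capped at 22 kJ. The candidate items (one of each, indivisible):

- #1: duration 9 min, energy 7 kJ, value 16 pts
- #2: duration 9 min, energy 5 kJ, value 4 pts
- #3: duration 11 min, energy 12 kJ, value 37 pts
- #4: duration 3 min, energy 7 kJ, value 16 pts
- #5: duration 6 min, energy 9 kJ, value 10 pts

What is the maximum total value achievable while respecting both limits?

53 pts

Feasible sets respecting both limits:
- #1+#3: duration 20, energy 19, value 53
- #3+#4: duration 14, energy 19, value 53
- #3+#5: duration 17, energy 21, value 47
Best: 53 pts.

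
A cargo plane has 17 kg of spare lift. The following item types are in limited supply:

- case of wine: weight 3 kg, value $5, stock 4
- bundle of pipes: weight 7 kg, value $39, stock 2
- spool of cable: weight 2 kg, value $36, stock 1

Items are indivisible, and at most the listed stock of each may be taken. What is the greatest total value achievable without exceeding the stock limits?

$114

Best selections within weight 17 and stock limits:
- 2×bundle of pipes + 1×spool of cable: weight 16, value 114
- 2×case of wine + 1×bundle of pipes + 1×spool of cable: weight 15, value 85
Best: $114.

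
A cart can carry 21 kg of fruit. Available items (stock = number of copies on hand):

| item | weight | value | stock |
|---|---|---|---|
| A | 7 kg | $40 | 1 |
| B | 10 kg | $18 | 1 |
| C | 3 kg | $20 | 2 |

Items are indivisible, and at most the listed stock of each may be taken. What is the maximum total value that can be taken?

Best selections within weight 21 and stock limits:
- 1×A + 2×C: weight 13, value 80
- 1×A + 1×B + 1×C: weight 20, value 78
- 1×A + 1×C: weight 10, value 60
Best: $80.

$80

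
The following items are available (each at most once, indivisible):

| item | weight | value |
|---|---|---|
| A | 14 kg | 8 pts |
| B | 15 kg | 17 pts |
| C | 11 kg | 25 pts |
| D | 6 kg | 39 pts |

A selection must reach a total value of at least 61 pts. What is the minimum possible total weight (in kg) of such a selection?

Subsets with value ≥ 61, sorted by total weight:
- C+D: weight 17, value 64
- A+C+D: weight 31, value 72
- B+C+D: weight 32, value 81
- A+B+D: weight 35, value 64
Minimum weight: 17 kg.

17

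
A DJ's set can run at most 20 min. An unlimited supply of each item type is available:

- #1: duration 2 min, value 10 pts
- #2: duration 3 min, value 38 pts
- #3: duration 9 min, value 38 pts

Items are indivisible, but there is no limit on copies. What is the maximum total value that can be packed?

Best value-per-unit is #2 at 38/3; filling with it alone gives 6×38 = 228.
Optimal mix: 1×#1 + 6×#2 → duration 20, value 238.

238 pts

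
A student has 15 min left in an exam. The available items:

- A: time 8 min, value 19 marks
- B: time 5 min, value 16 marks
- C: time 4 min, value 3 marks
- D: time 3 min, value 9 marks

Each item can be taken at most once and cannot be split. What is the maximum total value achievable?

35 marks

Check high-value combinations within 15 min:
- A+B: time 8+5=13, value 19+16=35
- A+C+D: time 8+4+3=15, value 19+3+9=31
- A+D: time 8+3=11, value 19+9=28
Best: 35 marks.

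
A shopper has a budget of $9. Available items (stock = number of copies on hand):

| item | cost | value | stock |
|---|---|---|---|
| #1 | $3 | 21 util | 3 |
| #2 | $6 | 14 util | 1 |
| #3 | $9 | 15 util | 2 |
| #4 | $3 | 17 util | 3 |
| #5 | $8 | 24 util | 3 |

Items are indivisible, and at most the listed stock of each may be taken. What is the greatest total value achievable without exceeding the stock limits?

Best selections within cost 9 and stock limits:
- 3×#1: cost 9, value 63
- 2×#1 + 1×#4: cost 9, value 59
- 1×#1 + 2×#4: cost 9, value 55
- 3×#4: cost 9, value 51
Best: 63 util.

63 util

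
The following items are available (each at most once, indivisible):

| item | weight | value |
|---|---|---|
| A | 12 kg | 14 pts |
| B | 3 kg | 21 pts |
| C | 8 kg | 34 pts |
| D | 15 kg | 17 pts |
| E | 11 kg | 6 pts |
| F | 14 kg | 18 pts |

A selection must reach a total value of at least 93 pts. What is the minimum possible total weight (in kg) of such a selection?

48

Subsets with value ≥ 93, sorted by total weight:
- A+B+C+E+F: weight 48, value 93
- B+C+D+E+F: weight 51, value 96
Minimum weight: 48 kg.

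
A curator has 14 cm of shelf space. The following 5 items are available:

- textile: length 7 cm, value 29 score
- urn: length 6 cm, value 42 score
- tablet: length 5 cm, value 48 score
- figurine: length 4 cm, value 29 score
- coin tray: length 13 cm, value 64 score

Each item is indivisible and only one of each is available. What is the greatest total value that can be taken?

90 score

Check high-value combinations within 14 cm:
- urn+tablet: length 6+5=11, value 42+48=90
- tablet+figurine: length 5+4=9, value 48+29=77
- textile+tablet: length 7+5=12, value 29+48=77
- urn+figurine: length 6+4=10, value 42+29=71
Best: 90 score.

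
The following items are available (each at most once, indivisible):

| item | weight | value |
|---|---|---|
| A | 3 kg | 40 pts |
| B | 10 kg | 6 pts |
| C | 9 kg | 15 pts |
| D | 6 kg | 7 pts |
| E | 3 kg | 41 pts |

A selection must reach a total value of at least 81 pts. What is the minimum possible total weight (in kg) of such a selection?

Subsets with value ≥ 81, sorted by total weight:
- A+E: weight 6, value 81
- A+D+E: weight 12, value 88
- A+C+E: weight 15, value 96
- A+B+E: weight 16, value 87
Minimum weight: 6 kg.

6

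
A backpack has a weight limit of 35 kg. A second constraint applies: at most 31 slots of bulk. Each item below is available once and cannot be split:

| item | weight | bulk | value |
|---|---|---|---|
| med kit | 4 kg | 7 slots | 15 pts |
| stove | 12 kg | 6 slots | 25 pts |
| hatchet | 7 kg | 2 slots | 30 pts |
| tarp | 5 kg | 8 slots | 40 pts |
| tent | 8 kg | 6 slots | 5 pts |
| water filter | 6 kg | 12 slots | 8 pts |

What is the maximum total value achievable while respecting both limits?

110 pts

Feasible sets respecting both limits:
- med kit+stove+hatchet+tarp: weight 28, bulk 23, value 110
- stove+hatchet+tarp+water filter: weight 30, bulk 28, value 103
- stove+hatchet+tarp+tent: weight 32, bulk 22, value 100
- stove+hatchet+tarp: weight 24, bulk 16, value 95
Best: 110 pts.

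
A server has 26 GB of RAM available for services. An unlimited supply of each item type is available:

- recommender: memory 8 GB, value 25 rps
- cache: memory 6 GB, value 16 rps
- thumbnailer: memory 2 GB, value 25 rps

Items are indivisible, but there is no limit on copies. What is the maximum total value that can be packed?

Best value-per-unit is thumbnailer at 25/2, and filling with it alone uses memory 13×2=26. No mix of the others beats 13×25 = 325.

325 rps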